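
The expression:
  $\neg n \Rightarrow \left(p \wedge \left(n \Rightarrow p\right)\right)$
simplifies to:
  $n \vee p$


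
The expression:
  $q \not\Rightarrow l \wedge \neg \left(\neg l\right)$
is never true.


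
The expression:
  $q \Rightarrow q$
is always true.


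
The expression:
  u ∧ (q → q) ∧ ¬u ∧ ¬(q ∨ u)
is never true.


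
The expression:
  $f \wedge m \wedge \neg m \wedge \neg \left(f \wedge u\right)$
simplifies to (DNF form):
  $\text{False}$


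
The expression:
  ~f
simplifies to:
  ~f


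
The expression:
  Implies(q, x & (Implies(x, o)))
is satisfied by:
  {o: True, x: True, q: False}
  {o: True, x: False, q: False}
  {x: True, o: False, q: False}
  {o: False, x: False, q: False}
  {o: True, q: True, x: True}


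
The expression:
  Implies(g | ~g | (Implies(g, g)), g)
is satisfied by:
  {g: True}


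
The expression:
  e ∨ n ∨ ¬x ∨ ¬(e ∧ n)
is always true.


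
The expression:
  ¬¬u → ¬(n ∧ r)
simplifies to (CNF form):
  ¬n ∨ ¬r ∨ ¬u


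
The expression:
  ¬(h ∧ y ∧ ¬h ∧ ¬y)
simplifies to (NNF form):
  True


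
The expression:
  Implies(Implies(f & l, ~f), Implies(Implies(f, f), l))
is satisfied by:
  {l: True}


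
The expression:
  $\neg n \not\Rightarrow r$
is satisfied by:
  {n: False, r: False}


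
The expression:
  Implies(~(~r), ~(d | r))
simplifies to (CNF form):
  ~r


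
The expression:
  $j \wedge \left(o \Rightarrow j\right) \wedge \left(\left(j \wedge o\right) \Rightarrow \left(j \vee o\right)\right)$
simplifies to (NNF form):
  $j$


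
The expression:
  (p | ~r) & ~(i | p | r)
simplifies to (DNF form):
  ~i & ~p & ~r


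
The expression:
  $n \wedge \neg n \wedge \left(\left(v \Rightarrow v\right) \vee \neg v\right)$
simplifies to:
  $\text{False}$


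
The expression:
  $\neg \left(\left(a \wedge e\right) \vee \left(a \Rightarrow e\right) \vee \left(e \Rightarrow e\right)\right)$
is never true.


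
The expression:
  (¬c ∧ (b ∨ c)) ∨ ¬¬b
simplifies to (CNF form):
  b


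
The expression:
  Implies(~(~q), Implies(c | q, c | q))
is always true.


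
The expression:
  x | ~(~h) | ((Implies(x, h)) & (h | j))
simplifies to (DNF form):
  h | j | x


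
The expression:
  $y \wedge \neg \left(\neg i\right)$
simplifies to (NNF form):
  $i \wedge y$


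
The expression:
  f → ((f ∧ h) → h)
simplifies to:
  True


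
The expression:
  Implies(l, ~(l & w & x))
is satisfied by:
  {l: False, x: False, w: False}
  {w: True, l: False, x: False}
  {x: True, l: False, w: False}
  {w: True, x: True, l: False}
  {l: True, w: False, x: False}
  {w: True, l: True, x: False}
  {x: True, l: True, w: False}


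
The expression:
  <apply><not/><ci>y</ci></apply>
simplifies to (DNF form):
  <apply><not/><ci>y</ci></apply>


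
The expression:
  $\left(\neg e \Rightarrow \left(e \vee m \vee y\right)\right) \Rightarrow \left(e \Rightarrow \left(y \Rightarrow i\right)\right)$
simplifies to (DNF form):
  $i \vee \neg e \vee \neg y$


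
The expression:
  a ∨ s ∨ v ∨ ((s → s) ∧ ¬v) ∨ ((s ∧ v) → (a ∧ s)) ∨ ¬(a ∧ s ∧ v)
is always true.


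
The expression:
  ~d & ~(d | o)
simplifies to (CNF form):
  ~d & ~o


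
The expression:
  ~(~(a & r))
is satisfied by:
  {r: True, a: True}


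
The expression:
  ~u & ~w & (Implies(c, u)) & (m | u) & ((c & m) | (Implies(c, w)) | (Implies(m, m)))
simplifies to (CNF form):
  m & ~c & ~u & ~w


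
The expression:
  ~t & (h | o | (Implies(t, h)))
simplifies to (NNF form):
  ~t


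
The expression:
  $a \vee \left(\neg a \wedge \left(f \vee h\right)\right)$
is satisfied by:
  {a: True, h: True, f: True}
  {a: True, h: True, f: False}
  {a: True, f: True, h: False}
  {a: True, f: False, h: False}
  {h: True, f: True, a: False}
  {h: True, f: False, a: False}
  {f: True, h: False, a: False}


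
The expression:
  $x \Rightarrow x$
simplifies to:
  $\text{True}$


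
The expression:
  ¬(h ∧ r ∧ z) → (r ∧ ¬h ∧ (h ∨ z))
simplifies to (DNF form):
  r ∧ z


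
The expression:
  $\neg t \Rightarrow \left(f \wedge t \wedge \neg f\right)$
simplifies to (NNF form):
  $t$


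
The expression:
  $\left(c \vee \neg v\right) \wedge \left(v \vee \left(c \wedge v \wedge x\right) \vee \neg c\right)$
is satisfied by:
  {v: False, c: False}
  {c: True, v: True}


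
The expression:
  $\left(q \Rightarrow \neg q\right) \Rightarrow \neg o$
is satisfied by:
  {q: True, o: False}
  {o: False, q: False}
  {o: True, q: True}


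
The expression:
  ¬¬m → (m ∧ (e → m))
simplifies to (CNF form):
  True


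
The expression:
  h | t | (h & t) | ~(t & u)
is always true.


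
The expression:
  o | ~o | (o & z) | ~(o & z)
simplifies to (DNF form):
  True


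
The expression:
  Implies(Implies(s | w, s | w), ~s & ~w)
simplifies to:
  ~s & ~w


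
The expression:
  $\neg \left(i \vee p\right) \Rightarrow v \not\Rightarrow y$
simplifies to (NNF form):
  $i \vee p \vee \left(v \wedge \neg y\right)$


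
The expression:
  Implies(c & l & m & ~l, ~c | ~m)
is always true.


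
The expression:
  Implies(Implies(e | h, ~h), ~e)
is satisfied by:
  {h: True, e: False}
  {e: False, h: False}
  {e: True, h: True}


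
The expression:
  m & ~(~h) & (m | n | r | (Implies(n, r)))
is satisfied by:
  {h: True, m: True}


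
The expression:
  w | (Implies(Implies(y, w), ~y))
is always true.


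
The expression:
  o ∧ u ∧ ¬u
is never true.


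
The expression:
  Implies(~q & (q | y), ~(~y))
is always true.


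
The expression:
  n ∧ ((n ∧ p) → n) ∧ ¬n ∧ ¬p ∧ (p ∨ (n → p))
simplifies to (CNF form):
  False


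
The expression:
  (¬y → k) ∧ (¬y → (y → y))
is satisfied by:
  {y: True, k: True}
  {y: True, k: False}
  {k: True, y: False}


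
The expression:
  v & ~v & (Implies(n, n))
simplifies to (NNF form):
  False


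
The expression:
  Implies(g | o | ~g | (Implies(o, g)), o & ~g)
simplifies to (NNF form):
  o & ~g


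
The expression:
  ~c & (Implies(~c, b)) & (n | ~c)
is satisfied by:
  {b: True, c: False}


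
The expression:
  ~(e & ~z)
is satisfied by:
  {z: True, e: False}
  {e: False, z: False}
  {e: True, z: True}


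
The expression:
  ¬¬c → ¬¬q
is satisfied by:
  {q: True, c: False}
  {c: False, q: False}
  {c: True, q: True}


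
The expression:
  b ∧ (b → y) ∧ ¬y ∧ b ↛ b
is never true.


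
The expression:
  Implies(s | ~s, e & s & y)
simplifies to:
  e & s & y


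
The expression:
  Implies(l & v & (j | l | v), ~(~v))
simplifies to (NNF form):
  True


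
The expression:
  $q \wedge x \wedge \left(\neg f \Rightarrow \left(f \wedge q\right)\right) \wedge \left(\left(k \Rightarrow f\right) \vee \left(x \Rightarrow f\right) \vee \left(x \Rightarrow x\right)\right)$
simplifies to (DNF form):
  $f \wedge q \wedge x$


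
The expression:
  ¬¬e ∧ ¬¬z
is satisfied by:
  {z: True, e: True}


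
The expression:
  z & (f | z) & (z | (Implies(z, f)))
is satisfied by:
  {z: True}


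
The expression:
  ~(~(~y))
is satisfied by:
  {y: False}


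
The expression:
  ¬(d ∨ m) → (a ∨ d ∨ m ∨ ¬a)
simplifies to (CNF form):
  True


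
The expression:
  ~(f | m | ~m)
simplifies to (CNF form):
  False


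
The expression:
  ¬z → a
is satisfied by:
  {a: True, z: True}
  {a: True, z: False}
  {z: True, a: False}


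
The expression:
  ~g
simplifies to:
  ~g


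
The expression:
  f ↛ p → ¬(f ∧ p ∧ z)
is always true.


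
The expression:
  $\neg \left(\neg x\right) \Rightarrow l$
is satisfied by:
  {l: True, x: False}
  {x: False, l: False}
  {x: True, l: True}


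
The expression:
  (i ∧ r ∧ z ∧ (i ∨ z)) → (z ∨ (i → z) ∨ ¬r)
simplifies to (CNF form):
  True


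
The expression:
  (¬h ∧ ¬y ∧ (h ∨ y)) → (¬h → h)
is always true.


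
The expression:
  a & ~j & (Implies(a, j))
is never true.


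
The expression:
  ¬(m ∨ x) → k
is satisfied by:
  {x: True, k: True, m: True}
  {x: True, k: True, m: False}
  {x: True, m: True, k: False}
  {x: True, m: False, k: False}
  {k: True, m: True, x: False}
  {k: True, m: False, x: False}
  {m: True, k: False, x: False}


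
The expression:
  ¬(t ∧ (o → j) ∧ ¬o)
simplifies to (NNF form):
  o ∨ ¬t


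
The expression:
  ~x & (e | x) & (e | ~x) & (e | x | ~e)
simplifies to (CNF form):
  e & ~x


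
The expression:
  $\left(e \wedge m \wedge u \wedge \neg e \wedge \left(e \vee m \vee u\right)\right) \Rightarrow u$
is always true.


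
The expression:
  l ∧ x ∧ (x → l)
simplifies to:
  l ∧ x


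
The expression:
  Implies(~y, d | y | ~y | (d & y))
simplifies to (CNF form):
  True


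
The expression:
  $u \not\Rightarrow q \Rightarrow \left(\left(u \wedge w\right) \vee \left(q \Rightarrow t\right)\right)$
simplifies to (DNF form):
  $\text{True}$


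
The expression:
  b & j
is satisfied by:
  {j: True, b: True}


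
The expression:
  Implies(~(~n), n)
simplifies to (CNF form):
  True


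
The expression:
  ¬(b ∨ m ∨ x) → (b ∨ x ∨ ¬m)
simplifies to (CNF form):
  True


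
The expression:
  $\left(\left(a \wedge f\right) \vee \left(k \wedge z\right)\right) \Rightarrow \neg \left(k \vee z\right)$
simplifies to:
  $\left(\neg a \wedge \neg k\right) \vee \left(\neg a \wedge \neg z\right) \vee \left(\neg f \wedge \neg k\right) \vee \left(\neg f \wedge \neg z\right) \vee \left(\neg k \wedge \neg z\right)$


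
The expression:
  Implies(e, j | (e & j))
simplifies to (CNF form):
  j | ~e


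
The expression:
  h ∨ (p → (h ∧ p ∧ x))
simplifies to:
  h ∨ ¬p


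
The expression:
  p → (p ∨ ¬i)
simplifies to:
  True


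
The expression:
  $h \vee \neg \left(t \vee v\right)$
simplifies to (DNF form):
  $h \vee \left(\neg t \wedge \neg v\right)$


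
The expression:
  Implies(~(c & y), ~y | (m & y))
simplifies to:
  c | m | ~y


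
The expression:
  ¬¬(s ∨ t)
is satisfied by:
  {t: True, s: True}
  {t: True, s: False}
  {s: True, t: False}


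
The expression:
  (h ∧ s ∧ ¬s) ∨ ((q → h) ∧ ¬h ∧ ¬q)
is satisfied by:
  {q: False, h: False}


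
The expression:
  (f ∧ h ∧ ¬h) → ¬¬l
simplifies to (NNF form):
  True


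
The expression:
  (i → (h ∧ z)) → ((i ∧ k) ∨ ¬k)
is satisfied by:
  {i: True, k: False}
  {k: False, i: False}
  {k: True, i: True}


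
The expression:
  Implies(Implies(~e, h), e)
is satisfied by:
  {e: True, h: False}
  {h: False, e: False}
  {h: True, e: True}


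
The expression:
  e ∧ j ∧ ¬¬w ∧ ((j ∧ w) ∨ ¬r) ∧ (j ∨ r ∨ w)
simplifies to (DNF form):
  e ∧ j ∧ w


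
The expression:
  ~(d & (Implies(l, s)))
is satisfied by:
  {l: True, d: False, s: False}
  {l: False, d: False, s: False}
  {s: True, l: True, d: False}
  {s: True, l: False, d: False}
  {d: True, l: True, s: False}


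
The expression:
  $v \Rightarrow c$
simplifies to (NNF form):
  $c \vee \neg v$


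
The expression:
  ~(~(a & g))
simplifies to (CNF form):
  a & g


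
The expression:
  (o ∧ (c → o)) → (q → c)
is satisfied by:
  {c: True, o: False, q: False}
  {o: False, q: False, c: False}
  {c: True, q: True, o: False}
  {q: True, o: False, c: False}
  {c: True, o: True, q: False}
  {o: True, c: False, q: False}
  {c: True, q: True, o: True}


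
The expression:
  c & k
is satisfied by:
  {c: True, k: True}


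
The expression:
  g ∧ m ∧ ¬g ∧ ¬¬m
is never true.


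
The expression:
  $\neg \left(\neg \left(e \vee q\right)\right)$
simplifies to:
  $e \vee q$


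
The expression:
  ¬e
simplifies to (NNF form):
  ¬e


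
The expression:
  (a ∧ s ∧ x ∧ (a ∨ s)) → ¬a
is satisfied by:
  {s: False, a: False, x: False}
  {x: True, s: False, a: False}
  {a: True, s: False, x: False}
  {x: True, a: True, s: False}
  {s: True, x: False, a: False}
  {x: True, s: True, a: False}
  {a: True, s: True, x: False}


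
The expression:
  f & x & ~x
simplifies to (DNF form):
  False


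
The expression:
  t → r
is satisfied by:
  {r: True, t: False}
  {t: False, r: False}
  {t: True, r: True}


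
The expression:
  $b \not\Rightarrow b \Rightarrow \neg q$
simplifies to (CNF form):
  $\text{True}$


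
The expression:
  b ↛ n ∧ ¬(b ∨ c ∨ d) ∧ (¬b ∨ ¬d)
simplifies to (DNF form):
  False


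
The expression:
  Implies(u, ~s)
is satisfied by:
  {s: False, u: False}
  {u: True, s: False}
  {s: True, u: False}


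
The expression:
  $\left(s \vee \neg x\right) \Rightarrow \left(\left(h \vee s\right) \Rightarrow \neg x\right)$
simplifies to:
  $\neg s \vee \neg x$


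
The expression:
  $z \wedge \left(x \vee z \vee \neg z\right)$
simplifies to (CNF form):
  $z$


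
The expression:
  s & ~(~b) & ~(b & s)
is never true.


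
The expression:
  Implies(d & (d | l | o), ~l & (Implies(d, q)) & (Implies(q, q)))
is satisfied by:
  {q: True, d: False, l: False}
  {q: False, d: False, l: False}
  {l: True, q: True, d: False}
  {l: True, q: False, d: False}
  {d: True, q: True, l: False}


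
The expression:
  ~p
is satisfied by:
  {p: False}


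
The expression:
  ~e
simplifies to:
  ~e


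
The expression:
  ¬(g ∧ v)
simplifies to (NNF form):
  ¬g ∨ ¬v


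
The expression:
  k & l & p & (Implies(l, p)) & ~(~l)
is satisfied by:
  {k: True, p: True, l: True}


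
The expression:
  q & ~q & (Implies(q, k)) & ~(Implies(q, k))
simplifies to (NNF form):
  False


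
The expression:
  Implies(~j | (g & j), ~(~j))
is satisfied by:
  {j: True}


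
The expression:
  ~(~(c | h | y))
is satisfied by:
  {y: True, c: True, h: True}
  {y: True, c: True, h: False}
  {y: True, h: True, c: False}
  {y: True, h: False, c: False}
  {c: True, h: True, y: False}
  {c: True, h: False, y: False}
  {h: True, c: False, y: False}


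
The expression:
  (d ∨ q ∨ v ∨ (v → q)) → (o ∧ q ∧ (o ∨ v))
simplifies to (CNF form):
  o ∧ q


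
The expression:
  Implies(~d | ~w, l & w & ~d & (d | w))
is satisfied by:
  {w: True, d: True, l: True}
  {w: True, d: True, l: False}
  {w: True, l: True, d: False}


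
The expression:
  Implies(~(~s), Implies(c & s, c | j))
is always true.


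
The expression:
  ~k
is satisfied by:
  {k: False}


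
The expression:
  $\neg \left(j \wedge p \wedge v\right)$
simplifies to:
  $\neg j \vee \neg p \vee \neg v$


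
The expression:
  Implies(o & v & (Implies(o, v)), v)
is always true.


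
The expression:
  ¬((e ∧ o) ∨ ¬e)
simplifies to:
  e ∧ ¬o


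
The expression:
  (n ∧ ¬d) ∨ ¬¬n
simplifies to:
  n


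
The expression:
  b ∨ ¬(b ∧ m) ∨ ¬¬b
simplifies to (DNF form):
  True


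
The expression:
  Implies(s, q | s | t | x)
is always true.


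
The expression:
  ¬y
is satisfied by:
  {y: False}


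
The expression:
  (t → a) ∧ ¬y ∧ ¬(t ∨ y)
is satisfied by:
  {y: False, t: False}


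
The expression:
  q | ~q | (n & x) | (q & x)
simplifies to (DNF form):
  True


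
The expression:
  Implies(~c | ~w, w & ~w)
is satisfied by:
  {c: True, w: True}


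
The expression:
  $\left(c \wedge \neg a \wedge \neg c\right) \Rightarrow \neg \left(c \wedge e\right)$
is always true.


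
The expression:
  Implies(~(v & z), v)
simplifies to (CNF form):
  v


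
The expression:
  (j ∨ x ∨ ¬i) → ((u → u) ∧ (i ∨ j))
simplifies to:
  i ∨ j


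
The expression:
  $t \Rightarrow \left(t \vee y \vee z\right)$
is always true.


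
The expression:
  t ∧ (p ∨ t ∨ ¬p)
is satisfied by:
  {t: True}


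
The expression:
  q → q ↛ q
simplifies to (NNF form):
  ¬q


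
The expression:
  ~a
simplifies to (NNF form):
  ~a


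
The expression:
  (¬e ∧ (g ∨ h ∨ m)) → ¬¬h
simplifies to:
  e ∨ h ∨ (¬g ∧ ¬m)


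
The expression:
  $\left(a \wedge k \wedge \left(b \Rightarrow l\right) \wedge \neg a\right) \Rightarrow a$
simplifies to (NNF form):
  $\text{True}$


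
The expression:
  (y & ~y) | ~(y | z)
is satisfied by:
  {y: False, z: False}


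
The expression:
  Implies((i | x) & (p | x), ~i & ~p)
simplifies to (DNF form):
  (~i & ~p) | (~i & ~x) | (~p & ~x)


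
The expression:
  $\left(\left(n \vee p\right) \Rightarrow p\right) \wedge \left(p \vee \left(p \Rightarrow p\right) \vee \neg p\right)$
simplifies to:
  $p \vee \neg n$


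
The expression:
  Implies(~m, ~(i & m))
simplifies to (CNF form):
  True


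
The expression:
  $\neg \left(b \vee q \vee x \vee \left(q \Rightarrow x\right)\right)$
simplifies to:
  $\text{False}$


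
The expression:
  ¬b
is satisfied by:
  {b: False}


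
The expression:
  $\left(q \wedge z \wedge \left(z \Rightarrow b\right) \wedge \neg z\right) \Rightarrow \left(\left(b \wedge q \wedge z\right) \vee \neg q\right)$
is always true.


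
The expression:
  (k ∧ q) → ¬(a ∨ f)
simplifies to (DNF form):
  (¬a ∧ ¬f) ∨ ¬k ∨ ¬q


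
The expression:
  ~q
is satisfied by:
  {q: False}


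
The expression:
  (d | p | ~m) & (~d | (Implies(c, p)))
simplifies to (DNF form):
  p | (d & ~c) | (~d & ~m)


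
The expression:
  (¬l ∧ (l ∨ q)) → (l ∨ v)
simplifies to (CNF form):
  l ∨ v ∨ ¬q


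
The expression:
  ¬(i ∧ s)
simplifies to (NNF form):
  ¬i ∨ ¬s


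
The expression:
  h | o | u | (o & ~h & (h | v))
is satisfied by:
  {o: True, u: True, h: True}
  {o: True, u: True, h: False}
  {o: True, h: True, u: False}
  {o: True, h: False, u: False}
  {u: True, h: True, o: False}
  {u: True, h: False, o: False}
  {h: True, u: False, o: False}


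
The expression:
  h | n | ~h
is always true.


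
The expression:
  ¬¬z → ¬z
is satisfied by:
  {z: False}


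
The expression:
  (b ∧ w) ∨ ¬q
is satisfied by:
  {b: True, w: True, q: False}
  {b: True, w: False, q: False}
  {w: True, b: False, q: False}
  {b: False, w: False, q: False}
  {b: True, q: True, w: True}


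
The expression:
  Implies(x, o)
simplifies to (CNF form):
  o | ~x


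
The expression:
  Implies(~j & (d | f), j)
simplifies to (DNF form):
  j | (~d & ~f)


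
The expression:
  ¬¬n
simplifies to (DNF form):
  n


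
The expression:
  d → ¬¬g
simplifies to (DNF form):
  g ∨ ¬d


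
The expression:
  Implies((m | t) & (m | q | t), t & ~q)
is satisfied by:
  {m: False, t: False, q: False}
  {q: True, m: False, t: False}
  {t: True, m: False, q: False}
  {t: True, m: True, q: False}


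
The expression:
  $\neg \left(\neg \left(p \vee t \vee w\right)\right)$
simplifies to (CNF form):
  $p \vee t \vee w$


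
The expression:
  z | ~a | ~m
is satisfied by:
  {z: True, m: False, a: False}
  {m: False, a: False, z: False}
  {a: True, z: True, m: False}
  {a: True, m: False, z: False}
  {z: True, m: True, a: False}
  {m: True, z: False, a: False}
  {a: True, m: True, z: True}


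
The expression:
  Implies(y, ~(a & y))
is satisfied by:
  {y: False, a: False}
  {a: True, y: False}
  {y: True, a: False}


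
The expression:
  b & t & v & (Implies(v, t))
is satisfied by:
  {t: True, b: True, v: True}


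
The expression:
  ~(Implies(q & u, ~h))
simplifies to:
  h & q & u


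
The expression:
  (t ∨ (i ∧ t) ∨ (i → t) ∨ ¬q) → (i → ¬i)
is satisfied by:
  {q: True, i: False, t: False}
  {q: False, i: False, t: False}
  {t: True, q: True, i: False}
  {t: True, q: False, i: False}
  {i: True, q: True, t: False}


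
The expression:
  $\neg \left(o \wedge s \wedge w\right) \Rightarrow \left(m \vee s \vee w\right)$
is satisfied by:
  {s: True, m: True, w: True}
  {s: True, m: True, w: False}
  {s: True, w: True, m: False}
  {s: True, w: False, m: False}
  {m: True, w: True, s: False}
  {m: True, w: False, s: False}
  {w: True, m: False, s: False}


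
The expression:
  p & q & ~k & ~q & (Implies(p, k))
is never true.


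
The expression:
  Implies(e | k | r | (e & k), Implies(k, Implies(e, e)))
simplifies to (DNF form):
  True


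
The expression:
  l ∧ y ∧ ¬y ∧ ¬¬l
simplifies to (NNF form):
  False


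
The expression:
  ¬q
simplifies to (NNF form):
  ¬q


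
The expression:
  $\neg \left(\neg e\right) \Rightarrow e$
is always true.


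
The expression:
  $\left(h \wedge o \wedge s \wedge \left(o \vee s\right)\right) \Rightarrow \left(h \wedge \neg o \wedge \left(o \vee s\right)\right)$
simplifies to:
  $\neg h \vee \neg o \vee \neg s$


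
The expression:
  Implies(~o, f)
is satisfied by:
  {o: True, f: True}
  {o: True, f: False}
  {f: True, o: False}


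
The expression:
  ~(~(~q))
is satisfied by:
  {q: False}


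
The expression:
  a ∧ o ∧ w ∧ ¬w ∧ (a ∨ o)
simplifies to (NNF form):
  False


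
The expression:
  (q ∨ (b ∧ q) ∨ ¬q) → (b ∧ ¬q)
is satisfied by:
  {b: True, q: False}


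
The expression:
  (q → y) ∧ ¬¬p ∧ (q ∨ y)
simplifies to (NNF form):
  p ∧ y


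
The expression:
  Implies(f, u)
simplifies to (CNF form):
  u | ~f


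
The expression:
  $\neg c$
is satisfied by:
  {c: False}


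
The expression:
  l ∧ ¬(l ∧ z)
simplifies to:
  l ∧ ¬z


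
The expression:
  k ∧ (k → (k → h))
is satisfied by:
  {h: True, k: True}


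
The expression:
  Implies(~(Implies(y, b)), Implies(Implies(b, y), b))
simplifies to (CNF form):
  b | ~y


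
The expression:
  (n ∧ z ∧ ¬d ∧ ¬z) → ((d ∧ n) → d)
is always true.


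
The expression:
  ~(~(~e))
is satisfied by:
  {e: False}


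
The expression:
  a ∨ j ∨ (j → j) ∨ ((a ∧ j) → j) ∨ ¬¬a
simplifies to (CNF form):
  True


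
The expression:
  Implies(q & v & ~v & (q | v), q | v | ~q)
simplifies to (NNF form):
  True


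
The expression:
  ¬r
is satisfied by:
  {r: False}


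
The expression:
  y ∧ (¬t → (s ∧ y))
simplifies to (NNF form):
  y ∧ (s ∨ t)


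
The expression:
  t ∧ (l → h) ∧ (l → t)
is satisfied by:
  {t: True, h: True, l: False}
  {t: True, l: False, h: False}
  {t: True, h: True, l: True}


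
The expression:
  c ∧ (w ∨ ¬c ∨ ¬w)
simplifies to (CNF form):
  c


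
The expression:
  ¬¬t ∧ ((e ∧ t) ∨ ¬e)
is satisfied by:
  {t: True}


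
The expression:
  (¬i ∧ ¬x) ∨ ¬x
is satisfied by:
  {x: False}


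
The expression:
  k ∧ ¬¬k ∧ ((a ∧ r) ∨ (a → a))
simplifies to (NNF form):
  k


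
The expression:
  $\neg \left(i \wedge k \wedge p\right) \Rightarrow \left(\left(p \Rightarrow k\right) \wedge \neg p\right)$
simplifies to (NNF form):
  $\left(i \wedge k\right) \vee \neg p$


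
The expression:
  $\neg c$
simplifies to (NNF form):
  $\neg c$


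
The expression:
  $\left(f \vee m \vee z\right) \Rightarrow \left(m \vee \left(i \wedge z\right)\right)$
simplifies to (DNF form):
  $m \vee \left(i \wedge z\right) \vee \left(\neg f \wedge \neg z\right)$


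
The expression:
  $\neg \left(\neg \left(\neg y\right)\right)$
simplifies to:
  $\neg y$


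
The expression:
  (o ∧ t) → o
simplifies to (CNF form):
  True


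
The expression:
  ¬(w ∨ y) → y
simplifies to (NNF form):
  w ∨ y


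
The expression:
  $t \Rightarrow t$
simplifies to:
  $\text{True}$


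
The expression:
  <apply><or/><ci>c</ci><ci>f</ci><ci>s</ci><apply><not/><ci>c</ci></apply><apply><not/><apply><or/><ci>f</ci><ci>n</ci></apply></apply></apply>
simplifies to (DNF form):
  <true/>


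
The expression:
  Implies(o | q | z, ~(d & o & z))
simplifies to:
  ~d | ~o | ~z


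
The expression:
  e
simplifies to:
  e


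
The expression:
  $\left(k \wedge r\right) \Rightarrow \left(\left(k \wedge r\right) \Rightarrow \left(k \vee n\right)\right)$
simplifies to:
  $\text{True}$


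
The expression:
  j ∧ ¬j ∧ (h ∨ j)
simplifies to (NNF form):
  False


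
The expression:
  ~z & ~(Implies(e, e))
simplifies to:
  False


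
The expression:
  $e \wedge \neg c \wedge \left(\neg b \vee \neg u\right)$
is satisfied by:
  {e: True, u: False, b: False, c: False}
  {e: True, b: True, u: False, c: False}
  {e: True, u: True, b: False, c: False}


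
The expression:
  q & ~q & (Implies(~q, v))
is never true.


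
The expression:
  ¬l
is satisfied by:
  {l: False}


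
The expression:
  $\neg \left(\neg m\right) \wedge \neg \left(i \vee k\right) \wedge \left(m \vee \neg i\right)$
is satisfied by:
  {m: True, i: False, k: False}


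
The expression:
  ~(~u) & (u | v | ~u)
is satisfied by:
  {u: True}


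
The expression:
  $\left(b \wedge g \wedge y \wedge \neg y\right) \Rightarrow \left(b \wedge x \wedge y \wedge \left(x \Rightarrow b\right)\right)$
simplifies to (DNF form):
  $\text{True}$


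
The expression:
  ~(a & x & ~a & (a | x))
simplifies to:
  True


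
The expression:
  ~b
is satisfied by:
  {b: False}


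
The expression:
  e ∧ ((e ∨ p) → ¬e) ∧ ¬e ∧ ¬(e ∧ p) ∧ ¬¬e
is never true.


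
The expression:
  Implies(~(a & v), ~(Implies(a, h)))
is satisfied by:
  {a: True, v: True, h: False}
  {a: True, h: False, v: False}
  {a: True, v: True, h: True}


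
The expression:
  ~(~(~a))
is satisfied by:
  {a: False}


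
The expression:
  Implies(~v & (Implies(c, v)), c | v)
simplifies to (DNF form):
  c | v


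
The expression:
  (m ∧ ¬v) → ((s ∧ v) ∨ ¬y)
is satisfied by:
  {v: True, m: False, y: False}
  {m: False, y: False, v: False}
  {y: True, v: True, m: False}
  {y: True, m: False, v: False}
  {v: True, m: True, y: False}
  {m: True, v: False, y: False}
  {y: True, m: True, v: True}


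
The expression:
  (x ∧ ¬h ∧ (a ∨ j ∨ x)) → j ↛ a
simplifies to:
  h ∨ (j ∧ ¬a) ∨ ¬x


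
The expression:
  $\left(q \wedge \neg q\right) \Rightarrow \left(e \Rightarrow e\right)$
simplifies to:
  $\text{True}$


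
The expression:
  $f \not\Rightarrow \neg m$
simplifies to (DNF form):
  $f \wedge m$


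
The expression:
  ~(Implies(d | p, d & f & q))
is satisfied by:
  {d: True, p: True, f: False, q: False}
  {d: True, f: False, q: False, p: False}
  {d: True, p: True, q: True, f: False}
  {d: True, q: True, f: False, p: False}
  {d: True, p: True, f: True, q: False}
  {d: True, f: True, q: False, p: False}
  {p: True, f: False, q: False, d: False}
  {q: True, p: True, f: False, d: False}
  {p: True, f: True, q: False, d: False}
  {q: True, p: True, f: True, d: False}


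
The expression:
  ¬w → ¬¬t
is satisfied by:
  {t: True, w: True}
  {t: True, w: False}
  {w: True, t: False}


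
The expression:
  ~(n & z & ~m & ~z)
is always true.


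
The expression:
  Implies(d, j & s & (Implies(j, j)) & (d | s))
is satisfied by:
  {j: True, s: True, d: False}
  {j: True, s: False, d: False}
  {s: True, j: False, d: False}
  {j: False, s: False, d: False}
  {d: True, j: True, s: True}


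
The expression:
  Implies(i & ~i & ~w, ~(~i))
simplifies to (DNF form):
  True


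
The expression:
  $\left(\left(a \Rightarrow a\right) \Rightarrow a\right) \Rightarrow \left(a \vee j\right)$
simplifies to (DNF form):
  $\text{True}$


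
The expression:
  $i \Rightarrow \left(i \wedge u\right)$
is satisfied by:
  {u: True, i: False}
  {i: False, u: False}
  {i: True, u: True}


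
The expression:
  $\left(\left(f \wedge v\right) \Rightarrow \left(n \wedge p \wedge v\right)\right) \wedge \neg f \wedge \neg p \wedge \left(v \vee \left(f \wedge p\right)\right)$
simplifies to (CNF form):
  $v \wedge \neg f \wedge \neg p$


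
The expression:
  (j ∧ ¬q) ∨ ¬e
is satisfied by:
  {j: True, q: False, e: False}
  {q: False, e: False, j: False}
  {j: True, q: True, e: False}
  {q: True, j: False, e: False}
  {e: True, j: True, q: False}


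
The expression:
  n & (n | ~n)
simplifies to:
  n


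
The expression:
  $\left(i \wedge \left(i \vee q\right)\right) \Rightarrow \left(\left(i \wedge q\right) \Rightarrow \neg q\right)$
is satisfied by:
  {q: False, i: False}
  {i: True, q: False}
  {q: True, i: False}


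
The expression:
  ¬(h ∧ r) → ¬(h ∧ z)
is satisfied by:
  {r: True, h: False, z: False}
  {h: False, z: False, r: False}
  {r: True, z: True, h: False}
  {z: True, h: False, r: False}
  {r: True, h: True, z: False}
  {h: True, r: False, z: False}
  {r: True, z: True, h: True}


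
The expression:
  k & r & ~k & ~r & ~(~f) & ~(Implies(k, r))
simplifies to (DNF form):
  False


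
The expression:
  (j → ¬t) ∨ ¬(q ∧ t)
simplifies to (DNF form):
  ¬j ∨ ¬q ∨ ¬t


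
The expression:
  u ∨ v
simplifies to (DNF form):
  u ∨ v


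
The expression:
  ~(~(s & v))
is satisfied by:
  {s: True, v: True}


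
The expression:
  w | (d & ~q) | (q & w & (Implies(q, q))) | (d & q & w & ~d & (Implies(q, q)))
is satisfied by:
  {w: True, d: True, q: False}
  {w: True, d: False, q: False}
  {q: True, w: True, d: True}
  {q: True, w: True, d: False}
  {d: True, q: False, w: False}


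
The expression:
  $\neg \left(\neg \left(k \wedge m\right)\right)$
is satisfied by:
  {m: True, k: True}


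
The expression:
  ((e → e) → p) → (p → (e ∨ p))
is always true.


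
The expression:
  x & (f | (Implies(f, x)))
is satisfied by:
  {x: True}


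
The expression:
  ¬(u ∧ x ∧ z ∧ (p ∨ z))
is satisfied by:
  {u: False, z: False, x: False}
  {x: True, u: False, z: False}
  {z: True, u: False, x: False}
  {x: True, z: True, u: False}
  {u: True, x: False, z: False}
  {x: True, u: True, z: False}
  {z: True, u: True, x: False}


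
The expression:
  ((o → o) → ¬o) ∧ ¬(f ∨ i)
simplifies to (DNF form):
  ¬f ∧ ¬i ∧ ¬o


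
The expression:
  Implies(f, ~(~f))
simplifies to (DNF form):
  True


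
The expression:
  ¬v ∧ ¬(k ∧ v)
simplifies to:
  ¬v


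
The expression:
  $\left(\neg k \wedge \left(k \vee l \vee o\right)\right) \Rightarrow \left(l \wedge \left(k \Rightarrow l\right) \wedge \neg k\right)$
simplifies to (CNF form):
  $k \vee l \vee \neg o$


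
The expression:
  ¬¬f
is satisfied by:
  {f: True}


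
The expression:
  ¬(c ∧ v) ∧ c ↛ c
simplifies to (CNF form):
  False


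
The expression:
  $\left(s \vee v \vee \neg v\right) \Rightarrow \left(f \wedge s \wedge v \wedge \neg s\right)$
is never true.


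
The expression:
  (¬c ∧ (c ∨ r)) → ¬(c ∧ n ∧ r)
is always true.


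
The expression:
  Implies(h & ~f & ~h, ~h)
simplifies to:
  True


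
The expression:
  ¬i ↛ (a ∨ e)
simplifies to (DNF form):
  ¬a ∧ ¬e ∧ ¬i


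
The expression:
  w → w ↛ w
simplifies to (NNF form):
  ¬w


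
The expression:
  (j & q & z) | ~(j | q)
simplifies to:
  (j | ~q) & (q | ~j) & (z | ~q)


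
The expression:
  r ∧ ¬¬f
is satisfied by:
  {r: True, f: True}


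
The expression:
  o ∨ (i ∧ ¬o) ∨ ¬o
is always true.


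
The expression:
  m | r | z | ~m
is always true.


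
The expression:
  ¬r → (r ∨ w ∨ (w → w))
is always true.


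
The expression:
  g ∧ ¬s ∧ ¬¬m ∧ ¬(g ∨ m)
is never true.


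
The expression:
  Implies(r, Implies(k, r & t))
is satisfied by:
  {t: True, k: False, r: False}
  {k: False, r: False, t: False}
  {r: True, t: True, k: False}
  {r: True, k: False, t: False}
  {t: True, k: True, r: False}
  {k: True, t: False, r: False}
  {r: True, k: True, t: True}


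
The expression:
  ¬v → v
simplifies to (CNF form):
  v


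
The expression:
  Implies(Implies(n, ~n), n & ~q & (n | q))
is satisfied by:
  {n: True}


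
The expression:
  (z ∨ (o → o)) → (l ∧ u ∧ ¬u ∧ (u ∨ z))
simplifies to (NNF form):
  False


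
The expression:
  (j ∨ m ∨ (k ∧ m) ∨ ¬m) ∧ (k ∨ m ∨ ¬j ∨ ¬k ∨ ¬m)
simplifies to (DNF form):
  True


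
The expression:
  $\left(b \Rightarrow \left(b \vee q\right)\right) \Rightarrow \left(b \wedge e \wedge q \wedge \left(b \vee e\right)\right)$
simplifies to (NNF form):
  $b \wedge e \wedge q$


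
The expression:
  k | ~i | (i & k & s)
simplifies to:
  k | ~i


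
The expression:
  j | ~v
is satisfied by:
  {j: True, v: False}
  {v: False, j: False}
  {v: True, j: True}


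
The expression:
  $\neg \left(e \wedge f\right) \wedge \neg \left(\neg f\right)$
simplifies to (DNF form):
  $f \wedge \neg e$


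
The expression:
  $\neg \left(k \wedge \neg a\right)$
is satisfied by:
  {a: True, k: False}
  {k: False, a: False}
  {k: True, a: True}


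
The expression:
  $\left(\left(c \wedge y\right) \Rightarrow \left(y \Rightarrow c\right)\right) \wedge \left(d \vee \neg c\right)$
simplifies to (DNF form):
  $d \vee \neg c$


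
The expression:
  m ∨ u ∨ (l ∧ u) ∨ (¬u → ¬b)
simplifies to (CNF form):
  m ∨ u ∨ ¬b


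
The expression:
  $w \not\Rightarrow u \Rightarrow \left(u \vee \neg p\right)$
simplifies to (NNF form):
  $u \vee \neg p \vee \neg w$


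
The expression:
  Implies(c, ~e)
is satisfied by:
  {c: False, e: False}
  {e: True, c: False}
  {c: True, e: False}


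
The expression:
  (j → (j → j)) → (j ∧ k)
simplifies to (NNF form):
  j ∧ k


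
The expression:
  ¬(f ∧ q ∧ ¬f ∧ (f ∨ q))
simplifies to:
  True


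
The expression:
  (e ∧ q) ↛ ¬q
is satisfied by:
  {e: True, q: True}


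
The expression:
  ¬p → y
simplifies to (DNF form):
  p ∨ y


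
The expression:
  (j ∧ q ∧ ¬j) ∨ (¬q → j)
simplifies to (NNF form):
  j ∨ q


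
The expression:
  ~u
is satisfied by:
  {u: False}


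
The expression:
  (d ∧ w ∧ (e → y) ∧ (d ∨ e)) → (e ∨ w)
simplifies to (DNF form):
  True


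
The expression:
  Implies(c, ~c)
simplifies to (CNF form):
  ~c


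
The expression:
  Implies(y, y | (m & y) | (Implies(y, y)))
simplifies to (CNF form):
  True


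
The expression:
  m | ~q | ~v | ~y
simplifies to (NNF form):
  m | ~q | ~v | ~y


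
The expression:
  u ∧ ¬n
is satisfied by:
  {u: True, n: False}


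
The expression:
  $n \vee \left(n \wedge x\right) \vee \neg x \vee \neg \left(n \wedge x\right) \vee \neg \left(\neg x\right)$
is always true.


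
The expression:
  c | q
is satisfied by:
  {q: True, c: True}
  {q: True, c: False}
  {c: True, q: False}


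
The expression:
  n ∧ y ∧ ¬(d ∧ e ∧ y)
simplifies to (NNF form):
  n ∧ y ∧ (¬d ∨ ¬e)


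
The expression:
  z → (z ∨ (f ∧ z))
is always true.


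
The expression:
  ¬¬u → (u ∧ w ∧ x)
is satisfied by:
  {w: True, x: True, u: False}
  {w: True, x: False, u: False}
  {x: True, w: False, u: False}
  {w: False, x: False, u: False}
  {w: True, u: True, x: True}


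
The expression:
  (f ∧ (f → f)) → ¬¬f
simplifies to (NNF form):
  True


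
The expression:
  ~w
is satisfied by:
  {w: False}


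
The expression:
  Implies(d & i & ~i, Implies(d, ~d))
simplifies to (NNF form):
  True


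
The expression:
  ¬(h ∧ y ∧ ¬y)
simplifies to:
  True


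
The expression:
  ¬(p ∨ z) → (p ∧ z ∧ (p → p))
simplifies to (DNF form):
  p ∨ z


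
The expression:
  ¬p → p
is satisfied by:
  {p: True}


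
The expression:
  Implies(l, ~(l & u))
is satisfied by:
  {l: False, u: False}
  {u: True, l: False}
  {l: True, u: False}


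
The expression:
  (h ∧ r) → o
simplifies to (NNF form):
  o ∨ ¬h ∨ ¬r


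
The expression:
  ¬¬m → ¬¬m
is always true.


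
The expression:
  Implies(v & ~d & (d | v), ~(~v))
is always true.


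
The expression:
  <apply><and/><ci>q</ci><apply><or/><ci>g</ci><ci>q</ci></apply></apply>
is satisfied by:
  {q: True}


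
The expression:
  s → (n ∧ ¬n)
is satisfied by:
  {s: False}


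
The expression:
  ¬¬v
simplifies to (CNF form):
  v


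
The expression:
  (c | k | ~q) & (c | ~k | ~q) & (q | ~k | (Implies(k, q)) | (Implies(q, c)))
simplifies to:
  c | ~q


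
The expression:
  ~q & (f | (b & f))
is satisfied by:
  {f: True, q: False}


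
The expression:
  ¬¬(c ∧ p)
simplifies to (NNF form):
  c ∧ p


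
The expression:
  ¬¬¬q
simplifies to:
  ¬q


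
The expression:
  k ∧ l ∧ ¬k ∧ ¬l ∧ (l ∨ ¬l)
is never true.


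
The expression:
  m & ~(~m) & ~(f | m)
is never true.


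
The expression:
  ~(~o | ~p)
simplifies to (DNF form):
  o & p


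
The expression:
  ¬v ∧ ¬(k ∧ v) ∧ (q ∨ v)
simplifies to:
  q ∧ ¬v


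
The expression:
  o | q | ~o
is always true.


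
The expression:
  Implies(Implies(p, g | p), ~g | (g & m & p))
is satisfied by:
  {m: True, p: True, g: False}
  {m: True, p: False, g: False}
  {p: True, m: False, g: False}
  {m: False, p: False, g: False}
  {m: True, g: True, p: True}


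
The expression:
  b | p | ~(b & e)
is always true.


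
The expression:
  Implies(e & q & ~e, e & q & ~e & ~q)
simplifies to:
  True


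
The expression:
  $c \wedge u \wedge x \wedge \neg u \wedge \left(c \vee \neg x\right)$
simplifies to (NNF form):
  $\text{False}$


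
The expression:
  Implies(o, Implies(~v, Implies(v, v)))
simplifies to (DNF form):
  True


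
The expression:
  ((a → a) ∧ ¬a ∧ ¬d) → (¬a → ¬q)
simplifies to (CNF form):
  a ∨ d ∨ ¬q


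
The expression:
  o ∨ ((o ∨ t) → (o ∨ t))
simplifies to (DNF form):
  True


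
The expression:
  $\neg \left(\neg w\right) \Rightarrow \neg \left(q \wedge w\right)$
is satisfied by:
  {w: False, q: False}
  {q: True, w: False}
  {w: True, q: False}


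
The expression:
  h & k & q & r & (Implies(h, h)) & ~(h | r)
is never true.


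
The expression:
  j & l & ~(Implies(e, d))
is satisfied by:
  {j: True, e: True, l: True, d: False}


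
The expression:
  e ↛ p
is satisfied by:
  {e: True, p: False}


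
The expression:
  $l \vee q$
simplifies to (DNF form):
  $l \vee q$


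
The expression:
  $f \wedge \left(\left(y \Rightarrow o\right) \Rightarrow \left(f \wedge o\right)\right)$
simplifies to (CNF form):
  $f \wedge \left(o \vee y\right)$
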